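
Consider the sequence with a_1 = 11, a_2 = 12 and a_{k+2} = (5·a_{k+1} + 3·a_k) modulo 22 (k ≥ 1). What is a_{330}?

a_1 = 11; a_2 = 12; a_3 = 5; a_4 = 17; a_5 = 12; a_6 = 1; a_7 = 19; a_8 = 10; a_9 = 19; a_{10} = 15; a_{11} = 0; a_{12} = 1; a_{13} = 5; a_{14} = 6; a_{15} = 1; a_{16} = 1; a_{17} = 8; a_{18} = 21; a_{19} = 19; a_{20} = 4; a_{21} = 11; a_{22} = 1; a_{23} = 16; a_{24} = 17; a_{25} = 1; a_{26} = 12; a_{27} = 19; a_{28} = 21; a_{29} = 8; a_{30} = 15; a_{31} = 11; a_{32} = 12.
The sequence repeats with period 30.
So a_{330} = a_{1 + ((330-1) mod 30)} = a_{30} = 15.

15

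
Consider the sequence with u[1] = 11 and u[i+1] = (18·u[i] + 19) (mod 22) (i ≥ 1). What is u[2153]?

Computing terms: u[1] = 11,  u[2] = 19,  u[3] = 9,  u[4] = 5,  u[5] = 21,  u[6] = 1,  u[7] = 15,  u[8] = 3,  u[9] = 7,  u[10] = 13,  u[11] = 11.
Since u[11] = u[1] = 11, the sequence is periodic with period 10.
So u[2153] = u[1 + ((2153-1) mod 10)] = u[3] = 9.

9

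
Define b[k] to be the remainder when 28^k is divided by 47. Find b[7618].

We have b[0] = 1; b[1] = 28; b[2] = 32; b[3] = 3; b[4] = 37; b[5] = 2; b[6] = 9; b[7] = 17; b[8] = 6; b[9] = 27; b[10] = 4; b[11] = 18; b[12] = 34; b[13] = 12; b[14] = 7; b[15] = 8; b[16] = 36; b[17] = 21; b[18] = 24; b[19] = 14; b[20] = 16; b[21] = 25; b[22] = 42; b[23] = 1.
Since b[23] = b[0] = 1, the sequence is periodic with period 23.
So b[7618] = b[0 + ((7618-0) mod 23)] = b[5] = 2.

2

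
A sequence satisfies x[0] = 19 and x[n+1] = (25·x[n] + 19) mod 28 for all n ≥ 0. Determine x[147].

12

Computing terms: x[0] = 19; x[1] = 18; x[2] = 21; x[3] = 12; x[4] = 11; x[5] = 14; x[6] = 5; x[7] = 4; x[8] = 7; x[9] = 26; x[10] = 25; x[11] = 0; x[12] = 19.
The sequence repeats with period 12.
So x[147] = x[0 + ((147-0) mod 12)] = x[3] = 12.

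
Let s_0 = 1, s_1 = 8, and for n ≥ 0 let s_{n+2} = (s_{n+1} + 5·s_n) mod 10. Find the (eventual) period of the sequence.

s_0 = 1, s_1 = 8, s_2 = 3, s_3 = 3, s_4 = 8, s_5 = 3.
Since (s_4, s_5) = (s_1, s_2) = (8, 3) (two consecutive terms determine the rest), the sequence is eventually periodic: after a pre-period of length 1 it cycles with period 3.

3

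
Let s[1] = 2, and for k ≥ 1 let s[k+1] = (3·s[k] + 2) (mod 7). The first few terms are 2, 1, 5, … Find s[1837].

2

s[1] = 2, s[2] = 1, s[3] = 5, s[4] = 3, s[5] = 4, s[6] = 0, s[7] = 2.
The sequence repeats with period 6.
So s[1837] = s[1 + ((1837-1) mod 6)] = s[1] = 2.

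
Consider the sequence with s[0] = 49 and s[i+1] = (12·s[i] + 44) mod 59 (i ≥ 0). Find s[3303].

s[0] = 49, s[1] = 42, s[2] = 17, s[3] = 12, s[4] = 11, s[5] = 58, s[6] = 32, s[7] = 15, s[8] = 47, s[9] = 18, s[10] = 24, s[11] = 37, s[12] = 16, s[13] = 0, s[14] = 44, s[15] = 41, s[16] = 5, s[17] = 45, s[18] = 53, s[19] = 31, s[20] = 3, s[21] = 21, s[22] = 1, s[23] = 56, s[24] = 8, s[25] = 22, s[26] = 13, s[27] = 23, s[28] = 25, s[29] = 49.
Since s[29] = s[0] = 49, the sequence is periodic with period 29.
(3303 - 0) mod 29 = 26, so s[3303] = s[26] = 13.

13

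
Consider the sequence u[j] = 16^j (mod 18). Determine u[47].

4

u[0] = 1; u[1] = 16; u[2] = 4; u[3] = 10; u[4] = 16.
Since u[4] = u[1] = 16, the sequence is eventually periodic: after a pre-period of length 1 it cycles with period 3.
For j ≥ 1, u[j] depends only on (j - 1) mod 3. (47 - 1) mod 3 = 1, so u[47] = u[2] = 4.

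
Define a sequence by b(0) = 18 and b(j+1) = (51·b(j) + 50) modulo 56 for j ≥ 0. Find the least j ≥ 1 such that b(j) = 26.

2

Listing terms: b(0) = 18, b(1) = 16, b(2) = 26, b(3) = 32, b(4) = 2, b(5) = 40, b(6) = 18.
The sequence repeats with period 6.
The value 26 first appears (with j ≥ 1) at b(2).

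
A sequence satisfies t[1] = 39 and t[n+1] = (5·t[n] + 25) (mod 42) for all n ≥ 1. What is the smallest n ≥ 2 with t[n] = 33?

3

Listing terms: t[1] = 39,  t[2] = 10,  t[3] = 33,  t[4] = 22,  t[5] = 9,  t[6] = 28,  t[7] = 39.
The sequence repeats with period 6.
The value 33 first appears (with n ≥ 2) at t[3].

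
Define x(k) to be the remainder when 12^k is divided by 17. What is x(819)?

11

x(0) = 1, x(1) = 12, x(2) = 8, x(3) = 11, x(4) = 13, x(5) = 3, x(6) = 2, x(7) = 7, x(8) = 16, x(9) = 5, x(10) = 9, x(11) = 6, x(12) = 4, x(13) = 14, x(14) = 15, x(15) = 10, x(16) = 1.
Since x(16) = x(0) = 1, the sequence is periodic with period 16.
So x(819) = x(0 + ((819-0) mod 16)) = x(3) = 11.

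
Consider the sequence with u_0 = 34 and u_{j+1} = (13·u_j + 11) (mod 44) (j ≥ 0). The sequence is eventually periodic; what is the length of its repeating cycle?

Listing terms: u_0 = 34, u_1 = 13, u_2 = 4, u_3 = 19, u_4 = 38, u_5 = 21, u_6 = 20, u_7 = 7, u_8 = 14, u_9 = 17, u_{10} = 12, u_{11} = 35, u_{12} = 26, u_{13} = 41, u_{14} = 16, u_{15} = 43, u_{16} = 42, u_{17} = 29, u_{18} = 36, u_{19} = 39, u_{20} = 34.
The sequence repeats with period 20.

20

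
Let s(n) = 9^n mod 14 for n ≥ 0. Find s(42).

1

We have s(0) = 1; s(1) = 9; s(2) = 11; s(3) = 1.
The sequence repeats with period 3.
(42 - 0) mod 3 = 0, so s(42) = s(0) = 1.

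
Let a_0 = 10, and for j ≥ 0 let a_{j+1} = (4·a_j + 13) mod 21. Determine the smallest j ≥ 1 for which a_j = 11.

Listing terms: a_0 = 10; a_1 = 11; a_2 = 15; a_3 = 10.
The sequence repeats with period 3.
The value 11 first appears (with j ≥ 1) at a_1.

1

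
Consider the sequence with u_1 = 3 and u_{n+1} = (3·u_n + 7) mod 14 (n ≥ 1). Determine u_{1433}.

We have u_1 = 3, u_2 = 2, u_3 = 13, u_4 = 4, u_5 = 5, u_6 = 8, u_7 = 3.
The sequence repeats with period 6.
So u_{1433} = u_{1 + ((1433-1) mod 6)} = u_5 = 5.

5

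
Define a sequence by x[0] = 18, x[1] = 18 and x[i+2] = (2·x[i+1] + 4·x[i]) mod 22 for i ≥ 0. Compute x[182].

We have x[0] = 18, x[1] = 18, x[2] = 20, x[3] = 2, x[4] = 18, x[5] = 0, x[6] = 6, x[7] = 12, x[8] = 4, x[9] = 12, x[10] = 18, x[11] = 18.
Since (x[10], x[11]) = (x[0], x[1]) = (18, 18) (two consecutive terms determine the rest), the sequence is periodic with period 10.
(182 - 0) mod 10 = 2, so x[182] = x[2] = 20.

20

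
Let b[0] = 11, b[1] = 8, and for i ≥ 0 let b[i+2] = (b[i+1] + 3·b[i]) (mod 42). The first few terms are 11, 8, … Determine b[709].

20

b[0] = 11; b[1] = 8; b[2] = 41; b[3] = 23; b[4] = 20; b[5] = 5; b[6] = 23; b[7] = 38; b[8] = 23; b[9] = 11; b[10] = 38; b[11] = 29; b[12] = 17; b[13] = 20; b[14] = 29; b[15] = 5; b[16] = 8; b[17] = 23; b[18] = 5; b[19] = 32; b[20] = 5; b[21] = 17; b[22] = 32; b[23] = 41; b[24] = 11; b[25] = 8.
Since (b[24], b[25]) = (b[0], b[1]) = (11, 8) (two consecutive terms determine the rest), the sequence is periodic with period 24.
(709 - 0) mod 24 = 13, so b[709] = b[13] = 20.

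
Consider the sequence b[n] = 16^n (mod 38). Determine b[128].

28

Computing terms: b[1] = 16; b[2] = 28; b[3] = 30; b[4] = 24; b[5] = 4; b[6] = 26; b[7] = 36; b[8] = 6; b[9] = 20; b[10] = 16.
Since b[10] = b[1] = 16, the sequence is periodic with period 9.
(128 - 1) mod 9 = 1, so b[128] = b[2] = 28.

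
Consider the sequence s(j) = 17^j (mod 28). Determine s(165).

Listing terms: s(0) = 1,  s(1) = 17,  s(2) = 9,  s(3) = 13,  s(4) = 25,  s(5) = 5,  s(6) = 1.
The sequence repeats with period 6.
So s(165) = s(0 + ((165-0) mod 6)) = s(3) = 13.

13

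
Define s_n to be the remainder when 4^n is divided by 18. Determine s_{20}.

16

s_1 = 4, s_2 = 16, s_3 = 10, s_4 = 4.
The sequence repeats with period 3.
(20 - 1) mod 3 = 1, so s_{20} = s_2 = 16.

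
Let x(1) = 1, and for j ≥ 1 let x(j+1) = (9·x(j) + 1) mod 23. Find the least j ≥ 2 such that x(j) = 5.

10

x(1) = 1, x(2) = 10, x(3) = 22, x(4) = 15, x(5) = 21, x(6) = 6, x(7) = 9, x(8) = 13, x(9) = 3, x(10) = 5, x(11) = 0, x(12) = 1.
The sequence repeats with period 11.
The value 5 first appears (with j ≥ 2) at x(10).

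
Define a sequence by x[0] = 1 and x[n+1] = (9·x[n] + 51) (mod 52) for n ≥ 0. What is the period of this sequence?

12

Listing terms: x[0] = 1,  x[1] = 8,  x[2] = 19,  x[3] = 14,  x[4] = 21,  x[5] = 32,  x[6] = 27,  x[7] = 34,  x[8] = 45,  x[9] = 40,  x[10] = 47,  x[11] = 6,  x[12] = 1.
The sequence repeats with period 12.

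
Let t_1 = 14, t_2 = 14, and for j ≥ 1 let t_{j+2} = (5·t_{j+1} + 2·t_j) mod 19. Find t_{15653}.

10

Computing terms: t_1 = 14; t_2 = 14; t_3 = 3; t_4 = 5; t_5 = 12; t_6 = 13; t_7 = 13; t_8 = 15; t_9 = 6; t_{10} = 3; t_{11} = 8; t_{12} = 8; t_{13} = 18; t_{14} = 11; t_{15} = 15; t_{16} = 2; t_{17} = 2; t_{18} = 14; t_{19} = 17; t_{20} = 18; t_{21} = 10; t_{22} = 10; t_{23} = 13; t_{24} = 9; t_{25} = 14; t_{26} = 12; t_{27} = 12; t_{28} = 8; t_{29} = 7; t_{30} = 13; t_{31} = 3; t_{32} = 3; t_{33} = 2; t_{34} = 16; t_{35} = 8; t_{36} = 15; t_{37} = 15; t_{38} = 10; t_{39} = 4; t_{40} = 2; t_{41} = 18; t_{42} = 18; t_{43} = 12; t_{44} = 1; t_{45} = 10; t_{46} = 14; t_{47} = 14.
The sequence repeats with period 45.
(15653 - 1) mod 45 = 37, so t_{15653} = t_{38} = 10.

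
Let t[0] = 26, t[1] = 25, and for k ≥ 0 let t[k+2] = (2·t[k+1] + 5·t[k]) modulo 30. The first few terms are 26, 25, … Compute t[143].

We have t[0] = 26; t[1] = 25; t[2] = 0; t[3] = 5; t[4] = 10; t[5] = 15; t[6] = 20; t[7] = 25; t[8] = 0.
Since (t[7], t[8]) = (t[1], t[2]) = (25, 0) (two consecutive terms determine the rest), the sequence is eventually periodic: after a pre-period of length 1 it cycles with period 6.
For k ≥ 1, t[k] depends only on (k - 1) mod 6. (143 - 1) mod 6 = 4, so t[143] = t[5] = 15.

15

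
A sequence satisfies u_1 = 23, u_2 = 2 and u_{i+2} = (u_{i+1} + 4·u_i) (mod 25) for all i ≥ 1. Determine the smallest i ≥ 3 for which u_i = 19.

3

We have u_1 = 23,  u_2 = 2,  u_3 = 19,  u_4 = 2,  u_5 = 3,  u_6 = 11,  u_7 = 23,  u_8 = 17,  u_9 = 9,  u_{10} = 2,  u_{11} = 13,  u_{12} = 21,  u_{13} = 23,  u_{14} = 7,  u_{15} = 24,  u_{16} = 2,  u_{17} = 23,  u_{18} = 6,  u_{19} = 23,  u_{20} = 22,  u_{21} = 14,  u_{22} = 2,  u_{23} = 8,  u_{24} = 16,  u_{25} = 23,  u_{26} = 12,  u_{27} = 4,  u_{28} = 2,  u_{29} = 18,  u_{30} = 1,  u_{31} = 23,  u_{32} = 2.
Since (u_{31}, u_{32}) = (u_1, u_2) = (23, 2) (two consecutive terms determine the rest), the sequence is periodic with period 30.
The value 19 first appears (with i ≥ 3) at u_3.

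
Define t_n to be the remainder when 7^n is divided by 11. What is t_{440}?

t_0 = 1,  t_1 = 7,  t_2 = 5,  t_3 = 2,  t_4 = 3,  t_5 = 10,  t_6 = 4,  t_7 = 6,  t_8 = 9,  t_9 = 8,  t_{10} = 1.
The sequence repeats with period 10.
So t_{440} = t_{0 + ((440-0) mod 10)} = t_0 = 1.

1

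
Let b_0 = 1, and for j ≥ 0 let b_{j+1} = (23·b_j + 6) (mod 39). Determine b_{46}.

Computing terms: b_0 = 1, b_1 = 29, b_2 = 10, b_3 = 2, b_4 = 13, b_5 = 32, b_6 = 1.
Since b_6 = b_0 = 1, the sequence is periodic with period 6.
So b_{46} = b_{0 + ((46-0) mod 6)} = b_4 = 13.

13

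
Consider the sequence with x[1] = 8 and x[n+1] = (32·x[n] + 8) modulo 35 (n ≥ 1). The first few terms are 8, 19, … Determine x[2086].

x[1] = 8,  x[2] = 19,  x[3] = 21,  x[4] = 15,  x[5] = 33,  x[6] = 14,  x[7] = 1,  x[8] = 5,  x[9] = 28,  x[10] = 29,  x[11] = 26,  x[12] = 0,  x[13] = 8.
Since x[13] = x[1] = 8, the sequence is periodic with period 12.
(2086 - 1) mod 12 = 9, so x[2086] = x[10] = 29.

29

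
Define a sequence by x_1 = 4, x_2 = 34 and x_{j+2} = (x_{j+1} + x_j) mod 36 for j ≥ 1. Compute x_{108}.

Computing terms: x_1 = 4; x_2 = 34; x_3 = 2; x_4 = 0; x_5 = 2; x_6 = 2; x_7 = 4; x_8 = 6; x_9 = 10; x_{10} = 16; x_{11} = 26; x_{12} = 6; x_{13} = 32; x_{14} = 2; x_{15} = 34; x_{16} = 0; x_{17} = 34; x_{18} = 34; x_{19} = 32; x_{20} = 30; x_{21} = 26; x_{22} = 20; x_{23} = 10; x_{24} = 30; x_{25} = 4; x_{26} = 34.
The sequence repeats with period 24.
(108 - 1) mod 24 = 11, so x_{108} = x_{12} = 6.

6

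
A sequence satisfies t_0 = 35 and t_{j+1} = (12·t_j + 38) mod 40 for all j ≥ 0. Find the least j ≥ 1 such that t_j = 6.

3

t_0 = 35, t_1 = 18, t_2 = 14, t_3 = 6, t_4 = 30, t_5 = 38, t_6 = 14.
Since t_6 = t_2 = 14, the sequence is eventually periodic: after a pre-period of length 2 it cycles with period 4.
The value 6 first appears (with j ≥ 1) at t_3.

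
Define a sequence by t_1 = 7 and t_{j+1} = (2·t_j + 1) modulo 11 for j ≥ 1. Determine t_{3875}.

We have t_1 = 7, t_2 = 4, t_3 = 9, t_4 = 8, t_5 = 6, t_6 = 2, t_7 = 5, t_8 = 0, t_9 = 1, t_{10} = 3, t_{11} = 7.
The sequence repeats with period 10.
(3875 - 1) mod 10 = 4, so t_{3875} = t_5 = 6.

6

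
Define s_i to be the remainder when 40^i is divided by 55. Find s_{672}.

s_1 = 40, s_2 = 5, s_3 = 35, s_4 = 25, s_5 = 10, s_6 = 15, s_7 = 50, s_8 = 20, s_9 = 30, s_{10} = 45, s_{11} = 40.
Since s_{11} = s_1 = 40, the sequence is periodic with period 10.
(672 - 1) mod 10 = 1, so s_{672} = s_2 = 5.

5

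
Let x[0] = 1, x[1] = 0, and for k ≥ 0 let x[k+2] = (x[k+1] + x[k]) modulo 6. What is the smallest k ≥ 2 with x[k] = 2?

4

Listing terms: x[0] = 1, x[1] = 0, x[2] = 1, x[3] = 1, x[4] = 2, x[5] = 3, x[6] = 5, x[7] = 2, x[8] = 1, x[9] = 3, x[10] = 4, x[11] = 1, x[12] = 5, x[13] = 0, x[14] = 5, x[15] = 5, x[16] = 4, x[17] = 3, x[18] = 1, x[19] = 4, x[20] = 5, x[21] = 3, x[22] = 2, x[23] = 5, x[24] = 1, x[25] = 0.
Since (x[24], x[25]) = (x[0], x[1]) = (1, 0) (two consecutive terms determine the rest), the sequence is periodic with period 24.
The value 2 first appears (with k ≥ 2) at x[4].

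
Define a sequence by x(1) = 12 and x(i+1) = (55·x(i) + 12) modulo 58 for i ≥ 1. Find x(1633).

8

Listing terms: x(1) = 12, x(2) = 34, x(3) = 26, x(4) = 50, x(5) = 36, x(6) = 20, x(7) = 10, x(8) = 40, x(9) = 8, x(10) = 46, x(11) = 48, x(12) = 42, x(13) = 2, x(14) = 6, x(15) = 52, x(16) = 30, x(17) = 38, x(18) = 14, x(19) = 28, x(20) = 44, x(21) = 54, x(22) = 24, x(23) = 56, x(24) = 18, x(25) = 16, x(26) = 22, x(27) = 4, x(28) = 0, x(29) = 12.
The sequence repeats with period 28.
So x(1633) = x(1 + ((1633-1) mod 28)) = x(9) = 8.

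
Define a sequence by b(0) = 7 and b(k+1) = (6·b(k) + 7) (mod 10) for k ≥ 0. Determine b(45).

Computing terms: b(0) = 7; b(1) = 9; b(2) = 1; b(3) = 3; b(4) = 5; b(5) = 7.
Since b(5) = b(0) = 7, the sequence is periodic with period 5.
So b(45) = b(0 + ((45-0) mod 5)) = b(0) = 7.

7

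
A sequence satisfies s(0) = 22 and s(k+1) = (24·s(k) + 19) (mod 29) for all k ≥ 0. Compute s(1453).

0

We have s(0) = 22, s(1) = 25, s(2) = 10, s(3) = 27, s(4) = 0, s(5) = 19, s(6) = 11, s(7) = 22.
The sequence repeats with period 7.
So s(1453) = s(0 + ((1453-0) mod 7)) = s(4) = 0.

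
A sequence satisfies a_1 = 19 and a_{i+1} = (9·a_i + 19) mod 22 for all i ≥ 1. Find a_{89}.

15

Listing terms: a_1 = 19; a_2 = 14; a_3 = 13; a_4 = 4; a_5 = 11; a_6 = 8; a_7 = 3; a_8 = 2; a_9 = 15; a_{10} = 0; a_{11} = 19.
Since a_{11} = a_1 = 19, the sequence is periodic with period 10.
(89 - 1) mod 10 = 8, so a_{89} = a_9 = 15.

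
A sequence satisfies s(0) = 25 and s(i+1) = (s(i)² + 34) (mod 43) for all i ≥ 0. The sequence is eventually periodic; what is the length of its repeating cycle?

6

Listing terms: s(0) = 25,  s(1) = 14,  s(2) = 15,  s(3) = 1,  s(4) = 35,  s(5) = 12,  s(6) = 6,  s(7) = 27,  s(8) = 32,  s(9) = 26,  s(10) = 22,  s(11) = 2,  s(12) = 38,  s(13) = 16,  s(14) = 32.
Since s(14) = s(8) = 32, the sequence is eventually periodic: after a pre-period of length 8 it cycles with period 6.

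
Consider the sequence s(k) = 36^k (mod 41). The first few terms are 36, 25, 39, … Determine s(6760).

1

Listing terms: s(1) = 36, s(2) = 25, s(3) = 39, s(4) = 10, s(5) = 32, s(6) = 4, s(7) = 21, s(8) = 18, s(9) = 33, s(10) = 40, s(11) = 5, s(12) = 16, s(13) = 2, s(14) = 31, s(15) = 9, s(16) = 37, s(17) = 20, s(18) = 23, s(19) = 8, s(20) = 1, s(21) = 36.
The sequence repeats with period 20.
(6760 - 1) mod 20 = 19, so s(6760) = s(20) = 1.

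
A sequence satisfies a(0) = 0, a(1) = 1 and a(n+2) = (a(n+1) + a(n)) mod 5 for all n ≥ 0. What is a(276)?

2

Computing terms: a(0) = 0, a(1) = 1, a(2) = 1, a(3) = 2, a(4) = 3, a(5) = 0, a(6) = 3, a(7) = 3, a(8) = 1, a(9) = 4, a(10) = 0, a(11) = 4, a(12) = 4, a(13) = 3, a(14) = 2, a(15) = 0, a(16) = 2, a(17) = 2, a(18) = 4, a(19) = 1, a(20) = 0, a(21) = 1.
The sequence repeats with period 20.
(276 - 0) mod 20 = 16, so a(276) = a(16) = 2.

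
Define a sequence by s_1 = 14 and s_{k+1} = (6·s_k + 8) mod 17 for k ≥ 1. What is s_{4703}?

Listing terms: s_1 = 14, s_2 = 7, s_3 = 16, s_4 = 2, s_5 = 3, s_6 = 9, s_7 = 11, s_8 = 6, s_9 = 10, s_{10} = 0, s_{11} = 8, s_{12} = 5, s_{13} = 4, s_{14} = 15, s_{15} = 13, s_{16} = 1, s_{17} = 14.
The sequence repeats with period 16.
(4703 - 1) mod 16 = 14, so s_{4703} = s_{15} = 13.

13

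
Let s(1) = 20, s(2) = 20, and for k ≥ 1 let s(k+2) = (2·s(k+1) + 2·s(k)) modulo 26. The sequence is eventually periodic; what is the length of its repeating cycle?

Computing terms: s(1) = 20; s(2) = 20; s(3) = 2; s(4) = 18; s(5) = 14; s(6) = 12; s(7) = 0; s(8) = 24; s(9) = 22; s(10) = 14; s(11) = 20; s(12) = 16; s(13) = 20; s(14) = 20.
Since (s(13), s(14)) = (s(1), s(2)) = (20, 20) (two consecutive terms determine the rest), the sequence is periodic with period 12.

12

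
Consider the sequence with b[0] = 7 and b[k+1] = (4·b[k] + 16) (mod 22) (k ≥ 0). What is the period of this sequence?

5

We have b[0] = 7; b[1] = 0; b[2] = 16; b[3] = 14; b[4] = 6; b[5] = 18; b[6] = 0.
Since b[6] = b[1] = 0, the sequence is eventually periodic: after a pre-period of length 1 it cycles with period 5.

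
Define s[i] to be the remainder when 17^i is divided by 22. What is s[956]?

s[0] = 1; s[1] = 17; s[2] = 3; s[3] = 7; s[4] = 9; s[5] = 21; s[6] = 5; s[7] = 19; s[8] = 15; s[9] = 13; s[10] = 1.
The sequence repeats with period 10.
So s[956] = s[0 + ((956-0) mod 10)] = s[6] = 5.

5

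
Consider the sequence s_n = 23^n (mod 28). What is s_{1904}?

We have s_1 = 23; s_2 = 25; s_3 = 15; s_4 = 9; s_5 = 11; s_6 = 1; s_7 = 23.
Since s_7 = s_1 = 23, the sequence is periodic with period 6.
(1904 - 1) mod 6 = 1, so s_{1904} = s_2 = 25.

25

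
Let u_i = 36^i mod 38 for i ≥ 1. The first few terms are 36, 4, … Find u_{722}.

4

u_1 = 36; u_2 = 4; u_3 = 30; u_4 = 16; u_5 = 6; u_6 = 26; u_7 = 24; u_8 = 28; u_9 = 20; u_{10} = 36.
The sequence repeats with period 9.
So u_{722} = u_{1 + ((722-1) mod 9)} = u_2 = 4.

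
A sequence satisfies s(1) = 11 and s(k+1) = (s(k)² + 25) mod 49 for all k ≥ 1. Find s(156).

Computing terms: s(1) = 11; s(2) = 48; s(3) = 26; s(4) = 15; s(5) = 5; s(6) = 1; s(7) = 26.
Since s(7) = s(3) = 26, the sequence is eventually periodic: after a pre-period of length 2 it cycles with period 4.
For k ≥ 3, s(k) depends only on (k - 3) mod 4. (156 - 3) mod 4 = 1, so s(156) = s(4) = 15.

15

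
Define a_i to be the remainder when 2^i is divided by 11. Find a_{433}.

Listing terms: a_1 = 2, a_2 = 4, a_3 = 8, a_4 = 5, a_5 = 10, a_6 = 9, a_7 = 7, a_8 = 3, a_9 = 6, a_{10} = 1, a_{11} = 2.
The sequence repeats with period 10.
So a_{433} = a_{1 + ((433-1) mod 10)} = a_3 = 8.

8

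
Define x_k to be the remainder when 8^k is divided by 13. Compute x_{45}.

8

Listing terms: x_1 = 8,  x_2 = 12,  x_3 = 5,  x_4 = 1,  x_5 = 8.
Since x_5 = x_1 = 8, the sequence is periodic with period 4.
So x_{45} = x_{1 + ((45-1) mod 4)} = x_1 = 8.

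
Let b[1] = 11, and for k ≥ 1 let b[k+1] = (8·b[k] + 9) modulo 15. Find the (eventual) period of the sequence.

4

Listing terms: b[1] = 11,  b[2] = 7,  b[3] = 5,  b[4] = 4,  b[5] = 11.
Since b[5] = b[1] = 11, the sequence is periodic with period 4.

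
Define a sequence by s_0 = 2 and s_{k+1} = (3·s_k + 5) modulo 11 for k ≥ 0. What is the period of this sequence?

5

Listing terms: s_0 = 2, s_1 = 0, s_2 = 5, s_3 = 9, s_4 = 10, s_5 = 2.
The sequence repeats with period 5.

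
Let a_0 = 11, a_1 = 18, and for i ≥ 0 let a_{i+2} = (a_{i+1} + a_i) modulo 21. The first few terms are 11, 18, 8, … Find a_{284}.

Listing terms: a_0 = 11; a_1 = 18; a_2 = 8; a_3 = 5; a_4 = 13; a_5 = 18; a_6 = 10; a_7 = 7; a_8 = 17; a_9 = 3; a_{10} = 20; a_{11} = 2; a_{12} = 1; a_{13} = 3; a_{14} = 4; a_{15} = 7; a_{16} = 11; a_{17} = 18.
The sequence repeats with period 16.
So a_{284} = a_{0 + ((284-0) mod 16)} = a_{12} = 1.

1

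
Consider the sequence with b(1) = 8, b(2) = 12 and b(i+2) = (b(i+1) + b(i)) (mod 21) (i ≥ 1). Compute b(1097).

b(1) = 8,  b(2) = 12,  b(3) = 20,  b(4) = 11,  b(5) = 10,  b(6) = 0,  b(7) = 10,  b(8) = 10,  b(9) = 20,  b(10) = 9,  b(11) = 8,  b(12) = 17,  b(13) = 4,  b(14) = 0,  b(15) = 4,  b(16) = 4,  b(17) = 8,  b(18) = 12.
Since (b(17), b(18)) = (b(1), b(2)) = (8, 12) (two consecutive terms determine the rest), the sequence is periodic with period 16.
So b(1097) = b(1 + ((1097-1) mod 16)) = b(9) = 20.

20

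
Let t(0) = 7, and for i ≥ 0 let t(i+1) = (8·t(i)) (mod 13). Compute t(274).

Computing terms: t(0) = 7, t(1) = 4, t(2) = 6, t(3) = 9, t(4) = 7.
Since t(4) = t(0) = 7, the sequence is periodic with period 4.
(274 - 0) mod 4 = 2, so t(274) = t(2) = 6.

6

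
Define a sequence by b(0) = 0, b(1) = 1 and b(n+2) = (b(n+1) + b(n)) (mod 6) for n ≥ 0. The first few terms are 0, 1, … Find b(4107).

We have b(0) = 0, b(1) = 1, b(2) = 1, b(3) = 2, b(4) = 3, b(5) = 5, b(6) = 2, b(7) = 1, b(8) = 3, b(9) = 4, b(10) = 1, b(11) = 5, b(12) = 0, b(13) = 5, b(14) = 5, b(15) = 4, b(16) = 3, b(17) = 1, b(18) = 4, b(19) = 5, b(20) = 3, b(21) = 2, b(22) = 5, b(23) = 1, b(24) = 0, b(25) = 1.
Since (b(24), b(25)) = (b(0), b(1)) = (0, 1) (two consecutive terms determine the rest), the sequence is periodic with period 24.
(4107 - 0) mod 24 = 3, so b(4107) = b(3) = 2.

2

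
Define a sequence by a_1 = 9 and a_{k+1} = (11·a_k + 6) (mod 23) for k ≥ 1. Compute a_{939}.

19

a_1 = 9,  a_2 = 13,  a_3 = 11,  a_4 = 12,  a_5 = 0,  a_6 = 6,  a_7 = 3,  a_8 = 16,  a_9 = 21,  a_{10} = 7,  a_{11} = 14,  a_{12} = 22,  a_{13} = 18,  a_{14} = 20,  a_{15} = 19,  a_{16} = 8,  a_{17} = 2,  a_{18} = 5,  a_{19} = 15,  a_{20} = 10,  a_{21} = 1,  a_{22} = 17,  a_{23} = 9.
Since a_{23} = a_1 = 9, the sequence is periodic with period 22.
So a_{939} = a_{1 + ((939-1) mod 22)} = a_{15} = 19.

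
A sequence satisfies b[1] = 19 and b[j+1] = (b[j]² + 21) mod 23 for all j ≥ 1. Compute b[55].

11

Computing terms: b[1] = 19, b[2] = 14, b[3] = 10, b[4] = 6, b[5] = 11, b[6] = 4, b[7] = 14.
Since b[7] = b[2] = 14, the sequence is eventually periodic: after a pre-period of length 1 it cycles with period 5.
For j ≥ 2, b[j] depends only on (j - 2) mod 5. (55 - 2) mod 5 = 3, so b[55] = b[5] = 11.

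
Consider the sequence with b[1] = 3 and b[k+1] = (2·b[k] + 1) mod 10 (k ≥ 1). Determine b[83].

Listing terms: b[1] = 3, b[2] = 7, b[3] = 5, b[4] = 1, b[5] = 3.
The sequence repeats with period 4.
So b[83] = b[1 + ((83-1) mod 4)] = b[3] = 5.

5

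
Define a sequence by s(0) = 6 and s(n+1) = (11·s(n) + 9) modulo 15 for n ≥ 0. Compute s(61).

s(0) = 6, s(1) = 0, s(2) = 9, s(3) = 3, s(4) = 12, s(5) = 6.
Since s(5) = s(0) = 6, the sequence is periodic with period 5.
So s(61) = s(0 + ((61-0) mod 5)) = s(1) = 0.

0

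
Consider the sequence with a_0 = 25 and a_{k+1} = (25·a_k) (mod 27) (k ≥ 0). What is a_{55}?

4

Computing terms: a_0 = 25, a_1 = 4, a_2 = 19, a_3 = 16, a_4 = 22, a_5 = 10, a_6 = 7, a_7 = 13, a_8 = 1, a_9 = 25.
The sequence repeats with period 9.
(55 - 0) mod 9 = 1, so a_{55} = a_1 = 4.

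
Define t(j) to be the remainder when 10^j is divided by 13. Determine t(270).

1

t(0) = 1; t(1) = 10; t(2) = 9; t(3) = 12; t(4) = 3; t(5) = 4; t(6) = 1.
The sequence repeats with period 6.
(270 - 0) mod 6 = 0, so t(270) = t(0) = 1.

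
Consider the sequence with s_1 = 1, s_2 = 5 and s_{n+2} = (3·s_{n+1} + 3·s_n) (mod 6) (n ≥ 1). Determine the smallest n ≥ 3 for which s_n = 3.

4

s_1 = 1, s_2 = 5, s_3 = 0, s_4 = 3, s_5 = 3, s_6 = 0, s_7 = 3.
Since (s_6, s_7) = (s_3, s_4) = (0, 3) (two consecutive terms determine the rest), the sequence is eventually periodic: after a pre-period of length 2 it cycles with period 3.
The value 3 first appears (with n ≥ 3) at s_4.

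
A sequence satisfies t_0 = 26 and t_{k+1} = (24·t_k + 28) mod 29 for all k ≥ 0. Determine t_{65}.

We have t_0 = 26; t_1 = 14; t_2 = 16; t_3 = 6; t_4 = 27; t_5 = 9; t_6 = 12; t_7 = 26.
The sequence repeats with period 7.
So t_{65} = t_{0 + ((65-0) mod 7)} = t_2 = 16.

16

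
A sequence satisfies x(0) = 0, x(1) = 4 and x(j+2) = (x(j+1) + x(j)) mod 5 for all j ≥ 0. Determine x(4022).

We have x(0) = 0, x(1) = 4, x(2) = 4, x(3) = 3, x(4) = 2, x(5) = 0, x(6) = 2, x(7) = 2, x(8) = 4, x(9) = 1, x(10) = 0, x(11) = 1, x(12) = 1, x(13) = 2, x(14) = 3, x(15) = 0, x(16) = 3, x(17) = 3, x(18) = 1, x(19) = 4, x(20) = 0, x(21) = 4.
The sequence repeats with period 20.
(4022 - 0) mod 20 = 2, so x(4022) = x(2) = 4.

4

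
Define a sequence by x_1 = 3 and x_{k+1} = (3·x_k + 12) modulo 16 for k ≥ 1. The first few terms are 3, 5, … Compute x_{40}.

Listing terms: x_1 = 3,  x_2 = 5,  x_3 = 11,  x_4 = 13,  x_5 = 3.
The sequence repeats with period 4.
(40 - 1) mod 4 = 3, so x_{40} = x_4 = 13.

13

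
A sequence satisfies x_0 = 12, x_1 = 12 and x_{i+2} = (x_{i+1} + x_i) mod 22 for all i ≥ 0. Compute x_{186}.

2

We have x_0 = 12, x_1 = 12, x_2 = 2, x_3 = 14, x_4 = 16, x_5 = 8, x_6 = 2, x_7 = 10, x_8 = 12, x_9 = 0, x_{10} = 12, x_{11} = 12.
The sequence repeats with period 10.
So x_{186} = x_{0 + ((186-0) mod 10)} = x_6 = 2.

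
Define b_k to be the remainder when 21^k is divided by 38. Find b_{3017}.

We have b_1 = 21,  b_2 = 23,  b_3 = 27,  b_4 = 35,  b_5 = 13,  b_6 = 7,  b_7 = 33,  b_8 = 9,  b_9 = 37,  b_{10} = 17,  b_{11} = 15,  b_{12} = 11,  b_{13} = 3,  b_{14} = 25,  b_{15} = 31,  b_{16} = 5,  b_{17} = 29,  b_{18} = 1,  b_{19} = 21.
The sequence repeats with period 18.
So b_{3017} = b_{1 + ((3017-1) mod 18)} = b_{11} = 15.

15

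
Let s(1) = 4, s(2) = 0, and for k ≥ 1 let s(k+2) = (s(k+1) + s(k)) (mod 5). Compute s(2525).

3

Listing terms: s(1) = 4,  s(2) = 0,  s(3) = 4,  s(4) = 4,  s(5) = 3,  s(6) = 2,  s(7) = 0,  s(8) = 2,  s(9) = 2,  s(10) = 4,  s(11) = 1,  s(12) = 0,  s(13) = 1,  s(14) = 1,  s(15) = 2,  s(16) = 3,  s(17) = 0,  s(18) = 3,  s(19) = 3,  s(20) = 1,  s(21) = 4,  s(22) = 0.
The sequence repeats with period 20.
(2525 - 1) mod 20 = 4, so s(2525) = s(5) = 3.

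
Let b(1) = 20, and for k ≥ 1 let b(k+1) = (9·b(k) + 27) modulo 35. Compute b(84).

7

b(1) = 20, b(2) = 32, b(3) = 0, b(4) = 27, b(5) = 25, b(6) = 7, b(7) = 20.
Since b(7) = b(1) = 20, the sequence is periodic with period 6.
(84 - 1) mod 6 = 5, so b(84) = b(6) = 7.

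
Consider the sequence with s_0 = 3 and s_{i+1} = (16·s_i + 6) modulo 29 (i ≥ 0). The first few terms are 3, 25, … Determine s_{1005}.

s_0 = 3,  s_1 = 25,  s_2 = 0,  s_3 = 6,  s_4 = 15,  s_5 = 14,  s_6 = 27,  s_7 = 3.
Since s_7 = s_0 = 3, the sequence is periodic with period 7.
So s_{1005} = s_{0 + ((1005-0) mod 7)} = s_4 = 15.

15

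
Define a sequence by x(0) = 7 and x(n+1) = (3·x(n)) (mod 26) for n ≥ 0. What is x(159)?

7

We have x(0) = 7, x(1) = 21, x(2) = 11, x(3) = 7.
The sequence repeats with period 3.
So x(159) = x(0 + ((159-0) mod 3)) = x(0) = 7.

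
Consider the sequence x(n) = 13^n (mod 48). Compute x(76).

Computing terms: x(0) = 1; x(1) = 13; x(2) = 25; x(3) = 37; x(4) = 1.
Since x(4) = x(0) = 1, the sequence is periodic with period 4.
So x(76) = x(0 + ((76-0) mod 4)) = x(0) = 1.

1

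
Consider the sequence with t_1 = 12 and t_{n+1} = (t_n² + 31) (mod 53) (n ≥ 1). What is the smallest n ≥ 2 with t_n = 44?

5

Computing terms: t_1 = 12,  t_2 = 16,  t_3 = 22,  t_4 = 38,  t_5 = 44,  t_6 = 6,  t_7 = 14,  t_8 = 15,  t_9 = 44.
Since t_9 = t_5 = 44, the sequence is eventually periodic: after a pre-period of length 4 it cycles with period 4.
The value 44 first appears (with n ≥ 2) at t_5.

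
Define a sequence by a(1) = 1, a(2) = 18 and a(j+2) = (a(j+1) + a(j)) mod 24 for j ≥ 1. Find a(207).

11

Computing terms: a(1) = 1, a(2) = 18, a(3) = 19, a(4) = 13, a(5) = 8, a(6) = 21, a(7) = 5, a(8) = 2, a(9) = 7, a(10) = 9, a(11) = 16, a(12) = 1, a(13) = 17, a(14) = 18, a(15) = 11, a(16) = 5, a(17) = 16, a(18) = 21, a(19) = 13, a(20) = 10, a(21) = 23, a(22) = 9, a(23) = 8, a(24) = 17, a(25) = 1, a(26) = 18.
Since (a(25), a(26)) = (a(1), a(2)) = (1, 18) (two consecutive terms determine the rest), the sequence is periodic with period 24.
(207 - 1) mod 24 = 14, so a(207) = a(15) = 11.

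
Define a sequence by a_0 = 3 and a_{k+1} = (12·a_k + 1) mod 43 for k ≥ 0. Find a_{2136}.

25

a_0 = 3, a_1 = 37, a_2 = 15, a_3 = 9, a_4 = 23, a_5 = 19, a_6 = 14, a_7 = 40, a_8 = 8, a_9 = 11, a_{10} = 4, a_{11} = 6, a_{12} = 30, a_{13} = 17, a_{14} = 33, a_{15} = 10, a_{16} = 35, a_{17} = 34, a_{18} = 22, a_{19} = 7, a_{20} = 42, a_{21} = 32, a_{22} = 41, a_{23} = 20, a_{24} = 26, a_{25} = 12, a_{26} = 16, a_{27} = 21, a_{28} = 38, a_{29} = 27, a_{30} = 24, a_{31} = 31, a_{32} = 29, a_{33} = 5, a_{34} = 18, a_{35} = 2, a_{36} = 25, a_{37} = 0, a_{38} = 1, a_{39} = 13, a_{40} = 28, a_{41} = 36, a_{42} = 3.
Since a_{42} = a_0 = 3, the sequence is periodic with period 42.
(2136 - 0) mod 42 = 36, so a_{2136} = a_{36} = 25.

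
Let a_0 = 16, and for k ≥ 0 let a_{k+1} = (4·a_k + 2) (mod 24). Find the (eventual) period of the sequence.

3

a_0 = 16; a_1 = 18; a_2 = 2; a_3 = 10; a_4 = 18.
Since a_4 = a_1 = 18, the sequence is eventually periodic: after a pre-period of length 1 it cycles with period 3.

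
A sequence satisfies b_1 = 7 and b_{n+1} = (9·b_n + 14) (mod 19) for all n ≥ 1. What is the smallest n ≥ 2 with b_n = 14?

We have b_1 = 7,  b_2 = 1,  b_3 = 4,  b_4 = 12,  b_5 = 8,  b_6 = 10,  b_7 = 9,  b_8 = 0,  b_9 = 14,  b_{10} = 7.
The sequence repeats with period 9.
The value 14 first appears (with n ≥ 2) at b_9.

9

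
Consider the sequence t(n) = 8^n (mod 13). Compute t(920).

t(1) = 8; t(2) = 12; t(3) = 5; t(4) = 1; t(5) = 8.
Since t(5) = t(1) = 8, the sequence is periodic with period 4.
(920 - 1) mod 4 = 3, so t(920) = t(4) = 1.

1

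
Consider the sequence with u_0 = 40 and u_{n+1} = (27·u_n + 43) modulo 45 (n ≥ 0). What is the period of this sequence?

Listing terms: u_0 = 40, u_1 = 43, u_2 = 34, u_3 = 16, u_4 = 25, u_5 = 43.
Since u_5 = u_1 = 43, the sequence is eventually periodic: after a pre-period of length 1 it cycles with period 4.

4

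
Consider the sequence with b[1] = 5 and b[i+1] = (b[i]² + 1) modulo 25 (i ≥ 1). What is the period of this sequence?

3

Computing terms: b[1] = 5, b[2] = 1, b[3] = 2, b[4] = 5.
Since b[4] = b[1] = 5, the sequence is periodic with period 3.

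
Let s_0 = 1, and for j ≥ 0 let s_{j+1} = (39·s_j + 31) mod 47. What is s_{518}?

11

Listing terms: s_0 = 1; s_1 = 23; s_2 = 35; s_3 = 33; s_4 = 2; s_5 = 15; s_6 = 5; s_7 = 38; s_8 = 9; s_9 = 6; s_{10} = 30; s_{11} = 26; s_{12} = 11; s_{13} = 37; s_{14} = 17; s_{15} = 36; s_{16} = 25; s_{17} = 19; s_{18} = 20; s_{19} = 12; s_{20} = 29; s_{21} = 34; s_{22} = 41; s_{23} = 32; s_{24} = 10; s_{25} = 45; s_{26} = 0; s_{27} = 31; s_{28} = 18; s_{29} = 28; s_{30} = 42; s_{31} = 24; s_{32} = 27; s_{33} = 3; s_{34} = 7; s_{35} = 22; s_{36} = 43; s_{37} = 16; s_{38} = 44; s_{39} = 8; s_{40} = 14; s_{41} = 13; s_{42} = 21; s_{43} = 4; s_{44} = 46; s_{45} = 39; s_{46} = 1.
Since s_{46} = s_0 = 1, the sequence is periodic with period 46.
So s_{518} = s_{0 + ((518-0) mod 46)} = s_{12} = 11.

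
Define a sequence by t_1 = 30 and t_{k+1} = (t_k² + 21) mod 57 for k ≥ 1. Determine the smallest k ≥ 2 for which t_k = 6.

t_1 = 30, t_2 = 9, t_3 = 45, t_4 = 51, t_5 = 0, t_6 = 21, t_7 = 6, t_8 = 0.
Since t_8 = t_5 = 0, the sequence is eventually periodic: after a pre-period of length 4 it cycles with period 3.
The value 6 first appears (with k ≥ 2) at t_7.

7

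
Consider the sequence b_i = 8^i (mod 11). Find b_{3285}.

We have b_0 = 1, b_1 = 8, b_2 = 9, b_3 = 6, b_4 = 4, b_5 = 10, b_6 = 3, b_7 = 2, b_8 = 5, b_9 = 7, b_{10} = 1.
Since b_{10} = b_0 = 1, the sequence is periodic with period 10.
(3285 - 0) mod 10 = 5, so b_{3285} = b_5 = 10.

10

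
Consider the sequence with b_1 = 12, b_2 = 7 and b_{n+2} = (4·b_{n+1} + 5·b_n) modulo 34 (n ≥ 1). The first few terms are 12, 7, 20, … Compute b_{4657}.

12

Computing terms: b_1 = 12; b_2 = 7; b_3 = 20; b_4 = 13; b_5 = 16; b_6 = 27; b_7 = 18; b_8 = 3; b_9 = 0; b_{10} = 15; b_{11} = 26; b_{12} = 9; b_{13} = 30; b_{14} = 29; b_{15} = 28; b_{16} = 19; b_{17} = 12; b_{18} = 7.
The sequence repeats with period 16.
(4657 - 1) mod 16 = 0, so b_{4657} = b_1 = 12.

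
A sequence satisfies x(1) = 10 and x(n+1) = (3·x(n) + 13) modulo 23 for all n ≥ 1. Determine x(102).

4

Computing terms: x(1) = 10; x(2) = 20; x(3) = 4; x(4) = 2; x(5) = 19; x(6) = 1; x(7) = 16; x(8) = 15; x(9) = 12; x(10) = 3; x(11) = 22; x(12) = 10.
Since x(12) = x(1) = 10, the sequence is periodic with period 11.
(102 - 1) mod 11 = 2, so x(102) = x(3) = 4.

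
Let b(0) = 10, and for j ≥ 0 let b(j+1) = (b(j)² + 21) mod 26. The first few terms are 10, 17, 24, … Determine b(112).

b(0) = 10,  b(1) = 17,  b(2) = 24,  b(3) = 25,  b(4) = 22,  b(5) = 11,  b(6) = 12,  b(7) = 9,  b(8) = 24.
Since b(8) = b(2) = 24, the sequence is eventually periodic: after a pre-period of length 2 it cycles with period 6.
For j ≥ 2, b(j) depends only on (j - 2) mod 6. (112 - 2) mod 6 = 2, so b(112) = b(4) = 22.

22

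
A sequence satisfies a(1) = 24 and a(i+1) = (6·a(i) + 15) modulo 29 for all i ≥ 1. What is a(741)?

5

a(1) = 24,  a(2) = 14,  a(3) = 12,  a(4) = 0,  a(5) = 15,  a(6) = 18,  a(7) = 7,  a(8) = 28,  a(9) = 9,  a(10) = 11,  a(11) = 23,  a(12) = 8,  a(13) = 5,  a(14) = 16,  a(15) = 24.
The sequence repeats with period 14.
(741 - 1) mod 14 = 12, so a(741) = a(13) = 5.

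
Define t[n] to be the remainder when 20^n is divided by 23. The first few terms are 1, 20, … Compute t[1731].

11

Listing terms: t[0] = 1,  t[1] = 20,  t[2] = 9,  t[3] = 19,  t[4] = 12,  t[5] = 10,  t[6] = 16,  t[7] = 21,  t[8] = 6,  t[9] = 5,  t[10] = 8,  t[11] = 22,  t[12] = 3,  t[13] = 14,  t[14] = 4,  t[15] = 11,  t[16] = 13,  t[17] = 7,  t[18] = 2,  t[19] = 17,  t[20] = 18,  t[21] = 15,  t[22] = 1.
Since t[22] = t[0] = 1, the sequence is periodic with period 22.
(1731 - 0) mod 22 = 15, so t[1731] = t[15] = 11.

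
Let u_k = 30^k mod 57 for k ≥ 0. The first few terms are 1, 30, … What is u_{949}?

We have u_0 = 1, u_1 = 30, u_2 = 45, u_3 = 39, u_4 = 30.
Since u_4 = u_1 = 30, the sequence is eventually periodic: after a pre-period of length 1 it cycles with period 3.
For k ≥ 1, u_k depends only on (k - 1) mod 3. (949 - 1) mod 3 = 0, so u_{949} = u_1 = 30.

30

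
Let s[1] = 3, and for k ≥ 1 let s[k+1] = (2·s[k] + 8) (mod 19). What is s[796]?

Computing terms: s[1] = 3; s[2] = 14; s[3] = 17; s[4] = 4; s[5] = 16; s[6] = 2; s[7] = 12; s[8] = 13; s[9] = 15; s[10] = 0; s[11] = 8; s[12] = 5; s[13] = 18; s[14] = 6; s[15] = 1; s[16] = 10; s[17] = 9; s[18] = 7; s[19] = 3.
Since s[19] = s[1] = 3, the sequence is periodic with period 18.
(796 - 1) mod 18 = 3, so s[796] = s[4] = 4.

4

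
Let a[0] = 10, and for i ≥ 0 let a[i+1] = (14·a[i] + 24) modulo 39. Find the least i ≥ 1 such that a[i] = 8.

We have a[0] = 10, a[1] = 8, a[2] = 19, a[3] = 17, a[4] = 28, a[5] = 26, a[6] = 37, a[7] = 35, a[8] = 7, a[9] = 5, a[10] = 16, a[11] = 14, a[12] = 25, a[13] = 23, a[14] = 34, a[15] = 32, a[16] = 4, a[17] = 2, a[18] = 13, a[19] = 11, a[20] = 22, a[21] = 20, a[22] = 31, a[23] = 29, a[24] = 1, a[25] = 38, a[26] = 10.
The sequence repeats with period 26.
The value 8 first appears (with i ≥ 1) at a[1].

1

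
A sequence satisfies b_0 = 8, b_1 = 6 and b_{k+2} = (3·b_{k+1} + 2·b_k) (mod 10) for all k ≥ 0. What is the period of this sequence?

24

b_0 = 8, b_1 = 6, b_2 = 4, b_3 = 4, b_4 = 0, b_5 = 8, b_6 = 4, b_7 = 8, b_8 = 2, b_9 = 2, b_{10} = 0, b_{11} = 4, b_{12} = 2, b_{13} = 4, b_{14} = 6, b_{15} = 6, b_{16} = 0, b_{17} = 2, b_{18} = 6, b_{19} = 2, b_{20} = 8, b_{21} = 8, b_{22} = 0, b_{23} = 6, b_{24} = 8, b_{25} = 6.
The sequence repeats with period 24.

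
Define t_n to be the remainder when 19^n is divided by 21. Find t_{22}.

Computing terms: t_0 = 1, t_1 = 19, t_2 = 4, t_3 = 13, t_4 = 16, t_5 = 10, t_6 = 1.
The sequence repeats with period 6.
So t_{22} = t_{0 + ((22-0) mod 6)} = t_4 = 16.

16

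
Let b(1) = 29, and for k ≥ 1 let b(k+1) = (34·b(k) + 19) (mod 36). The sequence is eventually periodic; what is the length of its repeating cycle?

Listing terms: b(1) = 29, b(2) = 33, b(3) = 25, b(4) = 5, b(5) = 9, b(6) = 1, b(7) = 17, b(8) = 21, b(9) = 13, b(10) = 29.
Since b(10) = b(1) = 29, the sequence is periodic with period 9.

9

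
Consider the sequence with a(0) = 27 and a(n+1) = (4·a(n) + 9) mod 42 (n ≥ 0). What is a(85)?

Computing terms: a(0) = 27,  a(1) = 33,  a(2) = 15,  a(3) = 27.
Since a(3) = a(0) = 27, the sequence is periodic with period 3.
(85 - 0) mod 3 = 1, so a(85) = a(1) = 33.

33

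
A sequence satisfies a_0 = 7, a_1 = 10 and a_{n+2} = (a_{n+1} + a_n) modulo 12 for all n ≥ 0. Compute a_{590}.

1

Computing terms: a_0 = 7,  a_1 = 10,  a_2 = 5,  a_3 = 3,  a_4 = 8,  a_5 = 11,  a_6 = 7,  a_7 = 6,  a_8 = 1,  a_9 = 7,  a_{10} = 8,  a_{11} = 3,  a_{12} = 11,  a_{13} = 2,  a_{14} = 1,  a_{15} = 3,  a_{16} = 4,  a_{17} = 7,  a_{18} = 11,  a_{19} = 6,  a_{20} = 5,  a_{21} = 11,  a_{22} = 4,  a_{23} = 3,  a_{24} = 7,  a_{25} = 10.
Since (a_{24}, a_{25}) = (a_0, a_1) = (7, 10) (two consecutive terms determine the rest), the sequence is periodic with period 24.
So a_{590} = a_{0 + ((590-0) mod 24)} = a_{14} = 1.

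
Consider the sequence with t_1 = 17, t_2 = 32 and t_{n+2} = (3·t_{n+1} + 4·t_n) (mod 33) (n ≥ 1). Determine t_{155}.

Computing terms: t_1 = 17; t_2 = 32; t_3 = 32; t_4 = 26; t_5 = 8; t_6 = 29; t_7 = 20; t_8 = 11; t_9 = 14; t_{10} = 20; t_{11} = 17; t_{12} = 32.
Since (t_{11}, t_{12}) = (t_1, t_2) = (17, 32) (two consecutive terms determine the rest), the sequence is periodic with period 10.
So t_{155} = t_{1 + ((155-1) mod 10)} = t_5 = 8.

8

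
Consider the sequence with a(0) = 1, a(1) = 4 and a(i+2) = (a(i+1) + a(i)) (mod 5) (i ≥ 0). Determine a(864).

4

a(0) = 1, a(1) = 4, a(2) = 0, a(3) = 4, a(4) = 4, a(5) = 3, a(6) = 2, a(7) = 0, a(8) = 2, a(9) = 2, a(10) = 4, a(11) = 1, a(12) = 0, a(13) = 1, a(14) = 1, a(15) = 2, a(16) = 3, a(17) = 0, a(18) = 3, a(19) = 3, a(20) = 1, a(21) = 4.
The sequence repeats with period 20.
So a(864) = a(0 + ((864-0) mod 20)) = a(4) = 4.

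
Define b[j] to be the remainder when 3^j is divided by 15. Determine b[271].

12

b[0] = 1, b[1] = 3, b[2] = 9, b[3] = 12, b[4] = 6, b[5] = 3.
Since b[5] = b[1] = 3, the sequence is eventually periodic: after a pre-period of length 1 it cycles with period 4.
For j ≥ 1, b[j] depends only on (j - 1) mod 4. (271 - 1) mod 4 = 2, so b[271] = b[3] = 12.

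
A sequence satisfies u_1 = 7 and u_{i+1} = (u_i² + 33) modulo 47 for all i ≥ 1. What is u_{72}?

u_1 = 7, u_2 = 35, u_3 = 36, u_4 = 13, u_5 = 14, u_6 = 41, u_7 = 22, u_8 = 0, u_9 = 33, u_{10} = 41.
Since u_{10} = u_6 = 41, the sequence is eventually periodic: after a pre-period of length 5 it cycles with period 4.
For i ≥ 6, u_i depends only on (i - 6) mod 4. (72 - 6) mod 4 = 2, so u_{72} = u_8 = 0.

0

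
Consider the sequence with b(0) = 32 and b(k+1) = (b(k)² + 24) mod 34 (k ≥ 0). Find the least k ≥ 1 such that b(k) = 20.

Listing terms: b(0) = 32; b(1) = 28; b(2) = 26; b(3) = 20; b(4) = 16; b(5) = 8; b(6) = 20.
Since b(6) = b(3) = 20, the sequence is eventually periodic: after a pre-period of length 3 it cycles with period 3.
The value 20 first appears (with k ≥ 1) at b(3).

3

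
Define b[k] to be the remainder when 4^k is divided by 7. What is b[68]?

We have b[1] = 4,  b[2] = 2,  b[3] = 1,  b[4] = 4.
The sequence repeats with period 3.
So b[68] = b[1 + ((68-1) mod 3)] = b[2] = 2.

2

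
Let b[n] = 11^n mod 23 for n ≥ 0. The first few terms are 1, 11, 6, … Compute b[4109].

b[0] = 1; b[1] = 11; b[2] = 6; b[3] = 20; b[4] = 13; b[5] = 5; b[6] = 9; b[7] = 7; b[8] = 8; b[9] = 19; b[10] = 2; b[11] = 22; b[12] = 12; b[13] = 17; b[14] = 3; b[15] = 10; b[16] = 18; b[17] = 14; b[18] = 16; b[19] = 15; b[20] = 4; b[21] = 21; b[22] = 1.
Since b[22] = b[0] = 1, the sequence is periodic with period 22.
(4109 - 0) mod 22 = 17, so b[4109] = b[17] = 14.

14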